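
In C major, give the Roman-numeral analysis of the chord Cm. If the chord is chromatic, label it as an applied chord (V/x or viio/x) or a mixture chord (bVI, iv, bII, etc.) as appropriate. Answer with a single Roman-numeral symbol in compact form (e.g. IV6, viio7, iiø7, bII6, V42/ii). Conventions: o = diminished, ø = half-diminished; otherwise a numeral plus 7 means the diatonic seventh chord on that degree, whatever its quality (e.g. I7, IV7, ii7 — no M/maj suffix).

i

Stacked in thirds the chord is C-Eb-G: a minor triad on C.
C is the first degree of C major. This is the minor tonic, borrowed from the parallel minor.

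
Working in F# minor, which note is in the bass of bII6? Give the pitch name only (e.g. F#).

bII in F# minor has root G; the chord is G-B-D.
The figure 6 means first inversion — the third is in the bass.

B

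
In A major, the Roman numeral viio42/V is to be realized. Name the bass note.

C

The applied chord viio42/V is rooted on D#: D#-F#-A-C.
The figure 42 means third inversion — the seventh is in the bass.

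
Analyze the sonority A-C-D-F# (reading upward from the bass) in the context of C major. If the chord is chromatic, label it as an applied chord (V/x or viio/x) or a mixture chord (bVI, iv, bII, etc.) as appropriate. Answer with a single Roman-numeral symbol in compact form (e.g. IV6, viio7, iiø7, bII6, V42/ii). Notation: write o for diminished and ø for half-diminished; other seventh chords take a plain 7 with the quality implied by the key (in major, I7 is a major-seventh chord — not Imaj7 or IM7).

V43/V

The pitches D-F#-A-C form a dominant seventh chord rooted on D.
D is not a diatonic chord root with this quality in C major, but it lies a perfect fifth above G (V), so the chord functions as an applied dominant of V.
With A in the bass the chord is in second inversion, so the figured bass is 43.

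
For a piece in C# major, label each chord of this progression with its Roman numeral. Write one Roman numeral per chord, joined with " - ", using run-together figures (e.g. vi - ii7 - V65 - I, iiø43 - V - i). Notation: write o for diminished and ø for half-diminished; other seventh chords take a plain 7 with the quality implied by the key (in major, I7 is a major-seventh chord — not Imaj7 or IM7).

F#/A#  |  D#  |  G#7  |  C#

F#/A#: root F# is the subdominant; major triad there is IV6.
D# is the secondary dominant of V (major triad on D#): V/V.
G#7: dominant seventh chord on G# = scale degree 5 → V7.
C#: root C# is the tonic; major triad there is I.

IV6 - V/V - V7 - I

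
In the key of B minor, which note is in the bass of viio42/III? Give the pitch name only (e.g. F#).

Bb

The applied chord viio42/III is rooted on C#: C#-E-G-Bb.
The figure 42 means third inversion — the seventh is in the bass.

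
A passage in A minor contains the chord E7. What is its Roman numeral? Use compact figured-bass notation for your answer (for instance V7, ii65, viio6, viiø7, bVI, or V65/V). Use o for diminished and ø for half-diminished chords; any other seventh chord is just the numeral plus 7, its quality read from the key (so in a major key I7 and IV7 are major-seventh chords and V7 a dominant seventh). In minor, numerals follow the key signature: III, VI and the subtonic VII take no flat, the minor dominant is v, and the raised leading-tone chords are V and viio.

V7

The pitches E-G#-B-D form a dominant seventh chord rooted on E.
E is scale degree 5 in A minor, and a dominant seventh chord on that degree is written V7.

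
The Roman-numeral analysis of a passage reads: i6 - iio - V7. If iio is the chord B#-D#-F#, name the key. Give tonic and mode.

A# minor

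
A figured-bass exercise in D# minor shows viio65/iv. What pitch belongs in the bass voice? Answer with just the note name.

The applied chord viio65/iv is rooted on F##: F##-A#-C#-E.
The figure 65 means first inversion — the third is in the bass.

A#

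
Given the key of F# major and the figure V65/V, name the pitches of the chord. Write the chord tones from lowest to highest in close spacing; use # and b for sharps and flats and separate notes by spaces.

B# D# F# G#

The slash means an applied dominant: we want the dominant of V. In F# major, V is C# major, and its dominant is built on G#.
Building a dominant seventh chord on G# gives G#-B#-D#-F#.
The figured bass 65 indicates first inversion, placing the third (B#) in the bass: B#-D#-F#-G#.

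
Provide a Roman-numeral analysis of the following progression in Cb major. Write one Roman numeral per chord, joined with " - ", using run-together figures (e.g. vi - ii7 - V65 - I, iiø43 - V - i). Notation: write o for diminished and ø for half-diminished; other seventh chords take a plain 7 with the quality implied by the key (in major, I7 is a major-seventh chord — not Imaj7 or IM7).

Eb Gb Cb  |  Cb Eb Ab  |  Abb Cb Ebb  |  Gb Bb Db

I6 - vi6 - bVI - V

Eb-Gb-Cb has root Cb, degree 1 in Cb major, so I6.
Cb-Eb-Ab: root Ab is the submediant; minor triad there is vi6.
Abb-Cb-Ebb: Abb with this quality isn't in the key; it's bVI, borrowed from the parallel minor.
Gb-Bb-Db: root Gb is the dominant; major triad there is V.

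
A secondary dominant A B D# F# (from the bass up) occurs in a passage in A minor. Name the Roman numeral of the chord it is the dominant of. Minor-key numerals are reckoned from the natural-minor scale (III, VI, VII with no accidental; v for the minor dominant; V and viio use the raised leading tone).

The chord is a dominant seventh chord on B.
A dominant resolves down a perfect fifth: B → E. In A minor, E is scale degree 5, i.e. V.

V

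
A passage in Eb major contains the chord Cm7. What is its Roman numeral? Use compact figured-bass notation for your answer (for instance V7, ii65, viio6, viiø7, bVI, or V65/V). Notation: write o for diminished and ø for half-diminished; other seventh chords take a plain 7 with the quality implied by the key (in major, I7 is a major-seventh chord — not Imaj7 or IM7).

The pitches C-Eb-G-Bb form a minor seventh chord rooted on C.
C is scale degree 6 in Eb major, and a minor seventh chord on that degree is written vi7.

vi7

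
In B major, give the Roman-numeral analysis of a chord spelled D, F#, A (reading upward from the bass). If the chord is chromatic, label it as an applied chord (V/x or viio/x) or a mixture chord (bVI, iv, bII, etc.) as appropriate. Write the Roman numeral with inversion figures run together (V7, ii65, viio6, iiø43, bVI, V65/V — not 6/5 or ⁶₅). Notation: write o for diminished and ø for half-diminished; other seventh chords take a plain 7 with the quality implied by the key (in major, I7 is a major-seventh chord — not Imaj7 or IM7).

bIII

The pitches D-F#-A form a major triad rooted on D.
D is the lowered third degree of B major (diatonic 3 would be D#). This is a major triad on the lowered third degree, borrowed from the parallel minor.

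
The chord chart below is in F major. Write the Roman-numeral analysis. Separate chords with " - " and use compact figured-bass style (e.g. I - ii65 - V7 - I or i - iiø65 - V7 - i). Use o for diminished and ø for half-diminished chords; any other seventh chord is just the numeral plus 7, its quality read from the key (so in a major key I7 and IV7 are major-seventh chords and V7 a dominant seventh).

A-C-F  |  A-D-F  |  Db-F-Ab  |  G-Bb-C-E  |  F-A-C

A-C-F: major triad on F = scale degree 1 → I6.
A-D-F has root D, degree 6 in F major, so vi64.
Db-F-Ab: major triad on Db — chromatic; bVI (borrowed from the parallel minor).
G-Bb-C-E: dominant seventh chord on C = scale degree 5 → V43.
F-A-C has root F, degree 1 in F major, so I.

I6 - vi64 - bVI - V43 - I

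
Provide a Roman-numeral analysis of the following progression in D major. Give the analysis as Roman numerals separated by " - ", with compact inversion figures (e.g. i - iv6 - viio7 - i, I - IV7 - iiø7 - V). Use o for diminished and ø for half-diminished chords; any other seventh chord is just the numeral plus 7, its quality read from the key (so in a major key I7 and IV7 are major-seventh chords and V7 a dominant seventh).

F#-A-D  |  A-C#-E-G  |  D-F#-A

I6 - V7 - I

F#-A-D: major triad on D = scale degree 1 → I6.
A-C#-E-G: root A is the dominant; dominant seventh chord there is V7.
D-F#-A: major triad on D = scale degree 1 → I.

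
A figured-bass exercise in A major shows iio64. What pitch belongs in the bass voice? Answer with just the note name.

F

iio in A major has root B; the chord is B-D-F.
The figure 64 means second inversion — the fifth is in the bass.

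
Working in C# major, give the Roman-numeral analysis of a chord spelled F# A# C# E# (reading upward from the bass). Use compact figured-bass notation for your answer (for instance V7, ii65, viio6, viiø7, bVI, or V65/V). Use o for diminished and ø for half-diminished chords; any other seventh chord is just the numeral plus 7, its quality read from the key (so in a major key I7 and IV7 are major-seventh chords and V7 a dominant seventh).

IV7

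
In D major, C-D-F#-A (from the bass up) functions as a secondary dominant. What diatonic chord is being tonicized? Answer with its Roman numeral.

IV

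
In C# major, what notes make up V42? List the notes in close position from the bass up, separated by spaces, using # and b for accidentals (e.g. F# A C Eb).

In C# major, the fifth degree is G#, and the diatonic chord built there is a dominant seventh chord.
That chord is spelled G#-B#-D#-F#.
The figured bass 42 indicates third inversion, placing the seventh (F#) in the bass: F#-G#-B#-D#.

F# G# B# D#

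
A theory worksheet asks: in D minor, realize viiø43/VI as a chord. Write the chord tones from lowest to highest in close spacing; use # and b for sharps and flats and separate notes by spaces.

viiø43/VI is a secondary leading-tone chord. The target VI is Bb in D minor; the applied chord is rooted a semitone below, on A.
Building a half-diminished seventh chord on A gives A-C-Eb-G.
The figured bass 43 indicates second inversion, placing the fifth (Eb) in the bass: Eb-G-A-C.

Eb G A C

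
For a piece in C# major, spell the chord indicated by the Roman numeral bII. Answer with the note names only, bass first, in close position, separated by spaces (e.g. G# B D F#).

D F# A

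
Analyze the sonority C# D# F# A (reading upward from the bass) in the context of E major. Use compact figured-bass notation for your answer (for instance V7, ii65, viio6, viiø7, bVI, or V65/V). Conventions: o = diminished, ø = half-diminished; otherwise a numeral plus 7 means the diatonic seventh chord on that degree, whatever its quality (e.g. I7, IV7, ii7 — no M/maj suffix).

viiø42

Stacked in thirds the chord is D#-F#-A-C#: a half-diminished seventh chord on D#.
In E major, D# is the leading tone; the diatonic half-diminished seventh chord there is viiø7.
With C# in the bass the chord is in third inversion, so the figured bass is 42.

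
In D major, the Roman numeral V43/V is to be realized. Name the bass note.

The applied chord V43/V is rooted on E: E-G#-B-D.
The figure 43 means second inversion — the fifth is in the bass.

B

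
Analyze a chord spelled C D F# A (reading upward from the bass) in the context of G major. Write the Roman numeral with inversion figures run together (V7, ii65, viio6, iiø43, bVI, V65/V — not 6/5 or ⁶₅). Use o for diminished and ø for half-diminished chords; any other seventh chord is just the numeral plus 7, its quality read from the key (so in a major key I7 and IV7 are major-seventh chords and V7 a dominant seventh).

V42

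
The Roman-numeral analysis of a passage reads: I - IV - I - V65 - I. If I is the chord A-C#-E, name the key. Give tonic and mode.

A major

I is given as A-C#-E — a major triad with root A.
If A is scale degree 1 and the mode makes that degree carry a major triad, the tonic is A and the mode is major.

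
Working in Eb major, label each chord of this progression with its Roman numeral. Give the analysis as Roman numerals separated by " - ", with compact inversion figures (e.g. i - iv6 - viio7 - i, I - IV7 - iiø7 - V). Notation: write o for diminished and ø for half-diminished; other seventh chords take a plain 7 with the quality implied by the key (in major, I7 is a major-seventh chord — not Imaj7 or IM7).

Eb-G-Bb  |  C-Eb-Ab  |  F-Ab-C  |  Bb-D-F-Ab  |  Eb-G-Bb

Eb-G-Bb has root Eb, degree 1 in Eb major, so I.
C-Eb-Ab: major triad on Ab = scale degree 4 → IV6.
F-Ab-C: root F is the supertonic; minor triad there is ii.
Bb-D-F-Ab: root Bb is the dominant; dominant seventh chord there is V7.
Eb-G-Bb has root Eb, degree 1 in Eb major, so I.

I - IV6 - ii - V7 - I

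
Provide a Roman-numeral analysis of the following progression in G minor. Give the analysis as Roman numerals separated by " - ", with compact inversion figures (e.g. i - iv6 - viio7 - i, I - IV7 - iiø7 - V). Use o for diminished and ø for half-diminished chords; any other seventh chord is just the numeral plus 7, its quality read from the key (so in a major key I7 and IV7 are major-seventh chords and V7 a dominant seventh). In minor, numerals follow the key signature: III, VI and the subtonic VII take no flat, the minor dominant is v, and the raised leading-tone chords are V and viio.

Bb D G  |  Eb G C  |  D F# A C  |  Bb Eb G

Bb-D-G: minor triad on G = scale degree 1 → i6.
Eb-G-C: root C is the subdominant; minor triad there is iv6.
D-F#-A-C: dominant seventh chord on D = scale degree 5 → V7.
Bb-Eb-G: root Eb is the submediant; major triad there is VI64.

i6 - iv6 - V7 - VI64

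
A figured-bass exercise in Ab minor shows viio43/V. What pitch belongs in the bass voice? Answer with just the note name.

Ab

The applied chord viio43/V is rooted on D: D-F-Ab-Cb.
The figure 43 means second inversion — the fifth is in the bass.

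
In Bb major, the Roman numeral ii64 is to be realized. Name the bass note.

ii in Bb major has root C; the chord is C-Eb-G.
The figure 64 means second inversion — the fifth is in the bass.

G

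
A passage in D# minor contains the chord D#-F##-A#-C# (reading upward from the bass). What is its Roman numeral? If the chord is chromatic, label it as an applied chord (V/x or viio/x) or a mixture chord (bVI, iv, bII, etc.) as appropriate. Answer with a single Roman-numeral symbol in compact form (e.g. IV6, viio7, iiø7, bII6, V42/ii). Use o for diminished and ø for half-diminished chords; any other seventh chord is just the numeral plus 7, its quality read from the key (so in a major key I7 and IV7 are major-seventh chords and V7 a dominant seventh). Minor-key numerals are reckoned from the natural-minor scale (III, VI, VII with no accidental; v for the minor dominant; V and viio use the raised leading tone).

Stacked in thirds the chord is D#-F##-A#-C#: a dominant seventh chord on D#.
D# is not a diatonic chord root with this quality in D# minor, but it lies a perfect fifth above G# (iv), so the chord functions as an applied dominant of iv.

V7/iv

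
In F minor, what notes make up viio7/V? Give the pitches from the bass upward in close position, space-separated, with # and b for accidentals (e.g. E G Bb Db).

viio7/V is a secondary leading-tone chord. The target V is C in F minor; the applied chord is rooted a semitone below, on B.
Building a fully diminished seventh chord on B gives B-D-F-Ab.

B D F Ab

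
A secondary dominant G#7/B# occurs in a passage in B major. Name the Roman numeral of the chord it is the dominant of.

ii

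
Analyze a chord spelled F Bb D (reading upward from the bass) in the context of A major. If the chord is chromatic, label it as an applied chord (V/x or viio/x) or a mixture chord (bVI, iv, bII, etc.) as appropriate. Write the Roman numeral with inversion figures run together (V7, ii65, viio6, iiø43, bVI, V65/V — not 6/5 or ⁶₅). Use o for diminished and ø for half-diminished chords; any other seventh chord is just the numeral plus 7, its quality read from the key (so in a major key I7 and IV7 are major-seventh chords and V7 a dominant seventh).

Stacked in thirds the chord is Bb-D-F: a major triad on Bb.
Bb is the lowered second degree of A major (diatonic 2 would be B). This is the Neapolitan chord — a major triad on the lowered second degree.
With F in the bass the chord is in second inversion, so the figured bass is 64.

bII64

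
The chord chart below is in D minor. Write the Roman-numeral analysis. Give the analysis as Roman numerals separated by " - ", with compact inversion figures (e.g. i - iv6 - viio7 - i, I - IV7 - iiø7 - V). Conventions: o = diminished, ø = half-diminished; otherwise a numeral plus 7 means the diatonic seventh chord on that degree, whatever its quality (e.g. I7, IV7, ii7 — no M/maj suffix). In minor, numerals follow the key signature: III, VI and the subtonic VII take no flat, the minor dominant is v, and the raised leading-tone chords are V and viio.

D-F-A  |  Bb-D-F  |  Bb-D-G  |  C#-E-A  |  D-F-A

i - VI - iv6 - V6 - i

D-F-A: root D is the tonic; minor triad there is i.
Bb-D-F has root Bb, degree 6 in D minor, so VI.
Bb-D-G: minor triad on G = scale degree 4 → iv6.
C#-E-A: root A is the dominant; major triad there is V6.
D-F-A has root D, degree 1 in D minor, so i.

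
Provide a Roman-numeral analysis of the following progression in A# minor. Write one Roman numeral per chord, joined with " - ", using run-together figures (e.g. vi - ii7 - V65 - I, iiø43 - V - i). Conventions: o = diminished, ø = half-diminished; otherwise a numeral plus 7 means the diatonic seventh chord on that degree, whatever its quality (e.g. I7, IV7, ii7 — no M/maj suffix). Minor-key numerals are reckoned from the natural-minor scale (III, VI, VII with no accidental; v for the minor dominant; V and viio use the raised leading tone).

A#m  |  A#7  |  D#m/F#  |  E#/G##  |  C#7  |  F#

i - V7/iv - iv6 - V6 - V7/VI - VI

A#m: minor triad on A# = scale degree 1 → i.
A#7 is the secondary dominant of iv (dominant seventh chord on A#): V7/iv.
D#m/F#: minor triad on D# = scale degree 4 → iv6.
E#/G## has root E#, degree 5 in A# minor, so V6.
C#7: chromatic; C# is V of VI, so V7/VI.
F# has root F#, degree 6 in A# minor, so VI.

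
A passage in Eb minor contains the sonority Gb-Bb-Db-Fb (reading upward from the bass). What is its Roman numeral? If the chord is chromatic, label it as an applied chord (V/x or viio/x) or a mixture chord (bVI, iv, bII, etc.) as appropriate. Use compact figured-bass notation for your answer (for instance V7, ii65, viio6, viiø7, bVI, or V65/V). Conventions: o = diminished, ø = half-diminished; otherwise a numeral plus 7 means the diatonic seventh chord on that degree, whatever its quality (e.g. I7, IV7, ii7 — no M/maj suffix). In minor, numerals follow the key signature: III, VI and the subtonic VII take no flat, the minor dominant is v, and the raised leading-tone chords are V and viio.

V7/VI

The pitches Gb-Bb-Db-Fb form a dominant seventh chord rooted on Gb.
Gb is not a diatonic chord root with this quality in Eb minor, but it lies a perfect fifth above Cb (VI), so the chord functions as an applied dominant of VI.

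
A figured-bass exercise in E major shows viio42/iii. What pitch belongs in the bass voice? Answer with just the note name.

E

The applied chord viio42/iii is rooted on F##: F##-A#-C#-E.
The figure 42 means third inversion — the seventh is in the bass.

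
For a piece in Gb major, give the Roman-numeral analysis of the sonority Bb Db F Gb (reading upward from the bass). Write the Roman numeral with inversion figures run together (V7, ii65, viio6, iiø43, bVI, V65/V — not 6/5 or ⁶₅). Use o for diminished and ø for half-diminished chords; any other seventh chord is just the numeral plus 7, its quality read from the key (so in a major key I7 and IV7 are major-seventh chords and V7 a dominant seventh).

I65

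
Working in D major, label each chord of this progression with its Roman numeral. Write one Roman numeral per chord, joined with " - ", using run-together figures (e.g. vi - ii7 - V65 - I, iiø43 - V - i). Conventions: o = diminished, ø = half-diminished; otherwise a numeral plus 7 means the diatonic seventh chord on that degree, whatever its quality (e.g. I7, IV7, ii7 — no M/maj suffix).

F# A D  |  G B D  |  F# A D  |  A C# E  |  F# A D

I6 - IV - I6 - V - I6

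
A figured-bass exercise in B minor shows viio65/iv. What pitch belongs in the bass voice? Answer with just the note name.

The applied chord viio65/iv is rooted on D#: D#-F#-A-C.
The figure 65 means first inversion — the third is in the bass.

F#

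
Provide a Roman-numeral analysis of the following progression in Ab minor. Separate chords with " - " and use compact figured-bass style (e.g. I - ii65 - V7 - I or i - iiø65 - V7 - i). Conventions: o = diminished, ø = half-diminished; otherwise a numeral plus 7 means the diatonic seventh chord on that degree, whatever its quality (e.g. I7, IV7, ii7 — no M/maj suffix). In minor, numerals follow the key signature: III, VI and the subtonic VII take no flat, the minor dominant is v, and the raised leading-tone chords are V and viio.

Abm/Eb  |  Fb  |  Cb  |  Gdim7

i64 - VI - III - viio7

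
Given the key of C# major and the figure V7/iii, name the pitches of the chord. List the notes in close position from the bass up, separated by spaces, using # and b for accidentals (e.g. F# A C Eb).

B# D## F## A#

The slash means an applied dominant: we want the dominant of iii. In C# major, iii is E# minor, and its dominant is built on B#.
Building a dominant seventh chord on B# gives B#-D##-F##-A#.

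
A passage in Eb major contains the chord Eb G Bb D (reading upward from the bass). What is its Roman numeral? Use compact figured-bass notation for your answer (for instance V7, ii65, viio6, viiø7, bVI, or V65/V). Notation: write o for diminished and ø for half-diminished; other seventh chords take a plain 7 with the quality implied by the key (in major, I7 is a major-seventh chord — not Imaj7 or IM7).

I7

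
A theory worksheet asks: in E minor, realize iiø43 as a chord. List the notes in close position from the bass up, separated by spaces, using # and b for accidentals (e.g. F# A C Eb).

C E F# A

In E minor, the second degree is F#, and the diatonic chord built there is a half-diminished seventh chord.
That chord is spelled F#-A-C-E.
With the 43 figure the chord is in second inversion; from the bass C upward in close position it reads C-E-F#-A.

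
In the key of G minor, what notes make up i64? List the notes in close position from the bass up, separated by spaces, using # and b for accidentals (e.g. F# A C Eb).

D G Bb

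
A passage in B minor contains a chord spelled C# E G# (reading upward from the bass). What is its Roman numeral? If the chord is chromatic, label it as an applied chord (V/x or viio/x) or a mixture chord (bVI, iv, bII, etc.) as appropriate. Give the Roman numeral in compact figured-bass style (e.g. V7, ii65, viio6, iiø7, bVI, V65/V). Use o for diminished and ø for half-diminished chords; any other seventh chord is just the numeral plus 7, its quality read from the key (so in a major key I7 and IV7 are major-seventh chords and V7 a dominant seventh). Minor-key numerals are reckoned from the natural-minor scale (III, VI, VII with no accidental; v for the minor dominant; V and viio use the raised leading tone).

Stacked in thirds the chord is C#-E-G#: a minor triad on C#.
C# is the second degree of B minor. This is the minor supertonic, borrowed from the parallel major (the Dorian ii).

ii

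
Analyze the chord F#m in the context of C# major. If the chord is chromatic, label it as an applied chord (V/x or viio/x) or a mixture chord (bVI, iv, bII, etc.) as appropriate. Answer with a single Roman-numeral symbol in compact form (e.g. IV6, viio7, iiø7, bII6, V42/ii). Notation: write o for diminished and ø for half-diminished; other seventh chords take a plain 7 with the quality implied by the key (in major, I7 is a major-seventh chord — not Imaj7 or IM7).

iv

Stacked in thirds the chord is F#-A-C#: a minor triad on F#.
F# is the fourth degree of C# major. This is the minor subdominant, borrowed from the parallel minor.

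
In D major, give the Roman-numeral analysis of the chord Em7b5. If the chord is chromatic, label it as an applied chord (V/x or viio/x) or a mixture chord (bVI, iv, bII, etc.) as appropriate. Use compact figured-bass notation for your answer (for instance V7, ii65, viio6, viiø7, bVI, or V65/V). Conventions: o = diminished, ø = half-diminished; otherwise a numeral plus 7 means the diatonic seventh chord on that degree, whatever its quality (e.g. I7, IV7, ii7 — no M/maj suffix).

iiø7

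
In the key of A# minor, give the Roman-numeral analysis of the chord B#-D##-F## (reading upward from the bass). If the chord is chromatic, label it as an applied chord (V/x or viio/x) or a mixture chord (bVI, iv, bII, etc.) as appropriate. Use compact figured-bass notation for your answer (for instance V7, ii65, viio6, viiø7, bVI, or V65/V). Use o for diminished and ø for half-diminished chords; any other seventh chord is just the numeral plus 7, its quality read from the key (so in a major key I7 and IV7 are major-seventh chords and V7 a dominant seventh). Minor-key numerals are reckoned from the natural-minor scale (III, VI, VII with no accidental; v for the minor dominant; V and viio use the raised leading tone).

Stacked in thirds the chord is B#-D##-F##: a major triad on B#.
B# is not a diatonic chord root with this quality in A# minor, but it lies a perfect fifth above E# (V), so the chord functions as an applied dominant of V.

V/V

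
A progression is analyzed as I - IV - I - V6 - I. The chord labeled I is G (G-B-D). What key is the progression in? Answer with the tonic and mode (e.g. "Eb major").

The anchor chord is a major triad on G, labeled I.
If G is scale degree 1 and the mode makes that degree carry a major triad, the tonic is G and the mode is major.

G major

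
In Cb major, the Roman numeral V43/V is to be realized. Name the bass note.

The applied chord V43/V is rooted on Db: Db-F-Ab-Cb.
The figure 43 means second inversion — the fifth is in the bass.

Ab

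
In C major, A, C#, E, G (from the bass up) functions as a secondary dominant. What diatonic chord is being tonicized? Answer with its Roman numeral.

ii

The chord is a dominant seventh chord on A.
A dominant resolves down a perfect fifth: A → D. In C major, D is scale degree 2, i.e. ii.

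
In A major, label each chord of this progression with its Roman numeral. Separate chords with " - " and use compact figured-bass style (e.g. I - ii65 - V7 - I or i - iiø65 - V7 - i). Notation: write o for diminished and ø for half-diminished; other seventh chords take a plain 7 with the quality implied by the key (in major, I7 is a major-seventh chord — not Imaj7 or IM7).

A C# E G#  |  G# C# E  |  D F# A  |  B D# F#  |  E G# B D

A-C#-E-G# has root A, degree 1 in A major, so I7.
G#-C#-E has root C#, degree 3 in A major, so iii64.
D-F#-A: root D is the subdominant; major triad there is IV.
B-D#-F#: a major triad on B, the applied dominant of V → V/V.
E-G#-B-D has root E, degree 5 in A major, so V7.

I7 - iii64 - IV - V/V - V7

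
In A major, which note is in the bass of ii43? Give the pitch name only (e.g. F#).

F#

ii in A major has root B; the chord is B-D-F#-A.
The figure 43 means second inversion — the fifth is in the bass.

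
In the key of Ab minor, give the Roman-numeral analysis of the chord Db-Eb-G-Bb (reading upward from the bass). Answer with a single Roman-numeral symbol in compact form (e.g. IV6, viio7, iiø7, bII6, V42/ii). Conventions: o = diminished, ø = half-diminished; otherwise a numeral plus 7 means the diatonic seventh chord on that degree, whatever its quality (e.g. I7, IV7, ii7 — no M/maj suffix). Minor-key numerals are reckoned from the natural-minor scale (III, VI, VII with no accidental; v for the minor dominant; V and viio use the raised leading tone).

Stacked in thirds the chord is Eb-G-Bb-Db: a dominant seventh chord on Eb.
In Ab minor, Eb is the dominant; the diatonic dominant seventh chord there is V7.
With Db in the bass the chord is in third inversion, so the figured bass is 42.

V42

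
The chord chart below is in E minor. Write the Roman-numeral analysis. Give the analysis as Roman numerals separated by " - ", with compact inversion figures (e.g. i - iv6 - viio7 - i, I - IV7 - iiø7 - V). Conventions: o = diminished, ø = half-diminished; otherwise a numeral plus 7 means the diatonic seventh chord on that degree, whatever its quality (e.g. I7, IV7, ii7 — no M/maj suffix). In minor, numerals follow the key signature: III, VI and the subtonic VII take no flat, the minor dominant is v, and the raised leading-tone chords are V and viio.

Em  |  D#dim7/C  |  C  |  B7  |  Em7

i - viio42 - VI - V7 - i7

Em has root E, degree 1 in E minor, so i.
D#dim7/C: root D# is the leading tone; fully diminished seventh chord there is viio42.
C has root C, degree 6 in E minor, so VI.
B7: root B is the dominant; dominant seventh chord there is V7.
Em7 has root E, degree 1 in E minor, so i7.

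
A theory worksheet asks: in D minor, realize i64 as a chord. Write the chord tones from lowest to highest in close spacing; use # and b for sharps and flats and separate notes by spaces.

A D F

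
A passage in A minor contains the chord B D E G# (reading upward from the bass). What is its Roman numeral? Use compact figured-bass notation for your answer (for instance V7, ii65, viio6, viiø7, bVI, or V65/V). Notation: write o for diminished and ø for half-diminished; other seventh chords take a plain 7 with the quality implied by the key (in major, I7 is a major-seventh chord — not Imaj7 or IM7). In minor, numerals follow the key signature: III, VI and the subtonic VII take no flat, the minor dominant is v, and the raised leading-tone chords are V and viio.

V43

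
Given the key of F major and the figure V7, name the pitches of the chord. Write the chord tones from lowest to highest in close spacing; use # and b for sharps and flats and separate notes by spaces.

The numeral's case and figure indicate a dominant seventh chord. In F major its root, scale degree 5, is C.
That chord is spelled C-E-G-Bb.

C E G Bb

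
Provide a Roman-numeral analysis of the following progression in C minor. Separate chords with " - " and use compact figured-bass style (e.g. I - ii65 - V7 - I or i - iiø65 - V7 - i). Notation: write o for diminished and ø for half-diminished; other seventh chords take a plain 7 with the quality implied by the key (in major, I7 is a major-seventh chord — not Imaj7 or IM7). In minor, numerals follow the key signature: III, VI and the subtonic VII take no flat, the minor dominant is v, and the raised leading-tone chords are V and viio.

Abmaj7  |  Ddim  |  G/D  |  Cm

VI7 - iio - V64 - i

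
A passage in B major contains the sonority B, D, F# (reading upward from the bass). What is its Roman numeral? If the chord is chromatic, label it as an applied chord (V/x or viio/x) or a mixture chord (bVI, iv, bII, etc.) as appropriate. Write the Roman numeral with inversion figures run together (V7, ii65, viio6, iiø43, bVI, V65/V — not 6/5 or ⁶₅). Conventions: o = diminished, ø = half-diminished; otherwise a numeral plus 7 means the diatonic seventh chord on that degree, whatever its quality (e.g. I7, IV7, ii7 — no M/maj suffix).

Stacked in thirds the chord is B-D-F#: a minor triad on B.
B is the first degree of B major. This is the minor tonic, borrowed from the parallel minor.

i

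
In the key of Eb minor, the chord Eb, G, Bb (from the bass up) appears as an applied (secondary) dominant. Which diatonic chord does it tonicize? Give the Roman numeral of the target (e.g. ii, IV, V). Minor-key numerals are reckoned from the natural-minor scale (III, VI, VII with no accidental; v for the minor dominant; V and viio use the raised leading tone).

The chord is a major triad on Eb.
A dominant resolves down a perfect fifth: Eb → Ab. In Eb minor, Ab is scale degree 4, i.e. iv.

iv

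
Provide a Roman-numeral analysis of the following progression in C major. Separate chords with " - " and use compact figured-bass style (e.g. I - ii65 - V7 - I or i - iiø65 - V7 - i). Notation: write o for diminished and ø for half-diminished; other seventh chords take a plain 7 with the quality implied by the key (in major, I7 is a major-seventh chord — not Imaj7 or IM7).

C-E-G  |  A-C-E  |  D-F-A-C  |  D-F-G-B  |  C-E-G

I - vi - ii7 - V43 - I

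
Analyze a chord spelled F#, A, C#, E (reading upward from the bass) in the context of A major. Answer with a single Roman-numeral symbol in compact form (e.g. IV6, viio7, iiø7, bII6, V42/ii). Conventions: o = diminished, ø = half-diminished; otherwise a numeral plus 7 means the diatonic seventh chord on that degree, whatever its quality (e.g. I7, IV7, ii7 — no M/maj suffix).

vi7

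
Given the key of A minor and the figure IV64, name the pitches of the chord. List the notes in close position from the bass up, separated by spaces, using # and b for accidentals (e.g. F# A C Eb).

A D F#

IV64 is the major subdominant, borrowed from the parallel major. In A minor that root is D.
So the chord is D-F#-A, a major triad.
With the 64 figure the chord is in second inversion; from the bass A upward in close position it reads A-D-F#.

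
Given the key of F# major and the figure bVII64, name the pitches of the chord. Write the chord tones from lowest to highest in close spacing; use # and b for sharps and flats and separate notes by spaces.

bVII64 is a major triad on the lowered seventh degree (the subtonic), borrowed from the parallel minor. In F# major that root is E.
So the chord is E-G#-B, a major triad.
With the 64 figure the chord is in second inversion; from the bass B upward in close position it reads B-E-G#.

B E G#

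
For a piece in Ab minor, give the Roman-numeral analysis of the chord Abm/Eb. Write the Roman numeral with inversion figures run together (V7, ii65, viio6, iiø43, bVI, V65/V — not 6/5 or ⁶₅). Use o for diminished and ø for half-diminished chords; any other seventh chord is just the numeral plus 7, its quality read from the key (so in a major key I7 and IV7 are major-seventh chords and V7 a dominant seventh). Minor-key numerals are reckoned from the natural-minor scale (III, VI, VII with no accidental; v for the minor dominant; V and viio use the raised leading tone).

i64

Stacked in thirds the chord is Ab-Cb-Eb: a minor triad on Ab.
Ab is scale degree 1 in Ab minor, and a minor triad on that degree is written i.
With Eb in the bass the chord is in second inversion, so the figured bass is 64.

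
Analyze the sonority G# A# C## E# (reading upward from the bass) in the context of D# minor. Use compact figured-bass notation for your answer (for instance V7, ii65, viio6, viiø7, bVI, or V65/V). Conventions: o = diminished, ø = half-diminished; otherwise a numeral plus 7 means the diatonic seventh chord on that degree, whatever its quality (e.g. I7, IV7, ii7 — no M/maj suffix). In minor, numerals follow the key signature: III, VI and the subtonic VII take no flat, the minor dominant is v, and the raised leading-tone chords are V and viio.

V42

The pitches A#-C##-E#-G# form a dominant seventh chord rooted on A#.
In D# minor, A# is the dominant; the diatonic dominant seventh chord there is V7.
With G# in the bass the chord is in third inversion, so the figured bass is 42.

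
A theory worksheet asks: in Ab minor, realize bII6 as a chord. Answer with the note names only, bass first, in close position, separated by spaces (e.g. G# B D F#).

Scale degree 2 in Ab minor is Bb; lowering it a half step gives Bbb. bII6 is the Neapolitan sixth — a major triad on the lowered second degree, here in its customary first inversion.
So the chord is Bbb-Db-Fb, a major triad.
With the 6 figure the chord is in first inversion; from the bass Db upward in close position it reads Db-Fb-Bbb.

Db Fb Bbb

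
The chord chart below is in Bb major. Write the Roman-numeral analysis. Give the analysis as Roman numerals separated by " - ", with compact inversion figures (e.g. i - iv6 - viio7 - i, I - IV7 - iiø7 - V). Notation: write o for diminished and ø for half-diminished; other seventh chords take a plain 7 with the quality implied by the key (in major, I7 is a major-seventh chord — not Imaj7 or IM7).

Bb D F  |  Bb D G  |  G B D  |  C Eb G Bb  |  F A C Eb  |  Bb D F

Bb-D-F has root Bb, degree 1 in Bb major, so I.
Bb-D-G has root G, degree 6 in Bb major, so vi6.
G-B-D is the secondary dominant of ii (major triad on G): V/ii.
C-Eb-G-Bb: minor seventh chord on C = scale degree 2 → ii7.
F-A-C-Eb: root F is the dominant; dominant seventh chord there is V7.
Bb-D-F has root Bb, degree 1 in Bb major, so I.

I - vi6 - V/ii - ii7 - V7 - I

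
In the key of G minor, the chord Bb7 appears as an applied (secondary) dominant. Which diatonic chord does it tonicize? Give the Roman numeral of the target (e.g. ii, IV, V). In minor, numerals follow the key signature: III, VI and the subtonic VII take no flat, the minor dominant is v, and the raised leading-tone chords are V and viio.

VI

The chord is a dominant seventh chord on Bb.
A dominant resolves down a perfect fifth: Bb → Eb. In G minor, Eb is scale degree 6, i.e. VI.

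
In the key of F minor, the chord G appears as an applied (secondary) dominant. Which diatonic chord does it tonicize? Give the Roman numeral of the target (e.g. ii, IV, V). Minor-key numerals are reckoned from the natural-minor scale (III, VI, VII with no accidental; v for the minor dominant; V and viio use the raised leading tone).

V

The chord is a major triad on G.
A dominant resolves down a perfect fifth: G → C. In F minor, C is scale degree 5, i.e. V.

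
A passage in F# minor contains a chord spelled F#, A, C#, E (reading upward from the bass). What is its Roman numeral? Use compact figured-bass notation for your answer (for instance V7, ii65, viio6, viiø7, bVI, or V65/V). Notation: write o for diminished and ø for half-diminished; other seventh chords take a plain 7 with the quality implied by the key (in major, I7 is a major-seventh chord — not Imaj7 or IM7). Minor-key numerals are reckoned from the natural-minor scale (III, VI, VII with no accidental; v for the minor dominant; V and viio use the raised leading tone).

i7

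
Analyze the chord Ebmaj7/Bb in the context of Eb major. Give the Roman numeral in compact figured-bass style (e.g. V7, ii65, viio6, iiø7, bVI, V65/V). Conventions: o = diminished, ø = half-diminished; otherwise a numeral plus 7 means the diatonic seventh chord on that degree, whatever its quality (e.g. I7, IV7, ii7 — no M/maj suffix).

I43

Stacked in thirds the chord is Eb-G-Bb-D: a major seventh chord on Eb.
Eb is scale degree 1 in Eb major, and a major seventh chord on that degree is written I7.
With Bb in the bass the chord is in second inversion, so the figured bass is 43.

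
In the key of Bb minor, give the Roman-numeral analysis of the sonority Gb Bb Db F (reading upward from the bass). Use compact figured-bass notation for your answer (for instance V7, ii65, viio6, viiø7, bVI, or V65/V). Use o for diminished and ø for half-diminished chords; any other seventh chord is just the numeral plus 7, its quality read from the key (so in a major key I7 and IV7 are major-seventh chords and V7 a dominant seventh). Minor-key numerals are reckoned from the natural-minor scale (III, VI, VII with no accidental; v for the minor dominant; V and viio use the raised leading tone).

VI7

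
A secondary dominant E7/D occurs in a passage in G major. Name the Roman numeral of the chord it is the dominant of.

The chord is a dominant seventh chord on E.
A dominant resolves down a perfect fifth: E → A. In G major, A is scale degree 2, i.e. ii.

ii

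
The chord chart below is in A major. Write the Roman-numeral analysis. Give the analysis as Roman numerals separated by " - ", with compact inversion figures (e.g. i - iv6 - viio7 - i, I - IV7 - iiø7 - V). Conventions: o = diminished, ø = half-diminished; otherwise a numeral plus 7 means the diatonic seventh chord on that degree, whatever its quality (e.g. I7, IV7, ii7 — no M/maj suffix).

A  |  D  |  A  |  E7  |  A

I - IV - I - V7 - I

A: major triad on A = scale degree 1 → I.
D has root D, degree 4 in A major, so IV.
A: major triad on A = scale degree 1 → I.
E7: dominant seventh chord on E = scale degree 5 → V7.
A: root A is the tonic; major triad there is I.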